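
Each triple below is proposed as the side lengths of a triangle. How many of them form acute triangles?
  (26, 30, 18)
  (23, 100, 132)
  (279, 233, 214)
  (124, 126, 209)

(26,30,18): 18²+26² = 1000 > 900 = 30² → acute
(23,100,132): 23+100 ≤ 132, not a triangle
(279,233,214): 214²+233² = 100085 > 77841 = 279² → acute
(124,126,209): 124²+126² = 31252 < 43681 = 209² → obtuse
2 of the 4 are acute.

2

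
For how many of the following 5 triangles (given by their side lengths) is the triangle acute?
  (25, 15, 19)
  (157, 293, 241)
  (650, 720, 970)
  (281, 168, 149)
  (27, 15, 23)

1

(25,15,19): 15²+19² = 586 < 625 = 25² → obtuse
(157,293,241): 157²+241² = 82730 < 85849 = 293² → obtuse
(650,720,970): 650²+720² = 940900 = 970² → right
(281,168,149): 149²+168² = 50425 < 78961 = 281² → obtuse
(27,15,23): 15²+23² = 754 > 729 = 27² → acute
1 of the 5 is acute.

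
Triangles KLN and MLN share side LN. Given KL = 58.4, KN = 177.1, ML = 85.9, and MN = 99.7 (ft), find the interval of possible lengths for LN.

118.7 < LN < 185.6

From triangle KLN: |58.4 − 177.1| < LN < 58.4 + 177.1, i.e. 118.7 < LN < 235.5.
From triangle MLN: 13.8 < LN < 185.6.
Both must hold, so LN lies in the intersection.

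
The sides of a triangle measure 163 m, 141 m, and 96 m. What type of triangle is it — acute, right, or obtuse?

acute

Compare the square of the longest side to the sum of squares of the other two: 96² + 141² = 29097 > 26569 = 163².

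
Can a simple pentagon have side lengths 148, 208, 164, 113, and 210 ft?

Yes

A pentagon exists iff every side is shorter than the sum of the others — equivalently, the longest side is less than the sum of the rest.
Longest side 210 < 633 (sum of the remaining 4), so yes.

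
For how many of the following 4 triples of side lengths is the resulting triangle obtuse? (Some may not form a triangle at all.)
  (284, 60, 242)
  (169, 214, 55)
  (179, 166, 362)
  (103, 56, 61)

(284,60,242): 60²+242² = 62164 < 80656 = 284² → obtuse
(169,214,55): 55²+169² = 31586 < 45796 = 214² → obtuse
(179,166,362): 166+179 ≤ 362, not a triangle
(103,56,61): 56²+61² = 6857 < 10609 = 103² → obtuse
3 of the 4 are obtuse.

3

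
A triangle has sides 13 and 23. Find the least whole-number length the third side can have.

11

The third side must be strictly greater than |13 − 23| = 10.
The smallest integer above 10 is 11.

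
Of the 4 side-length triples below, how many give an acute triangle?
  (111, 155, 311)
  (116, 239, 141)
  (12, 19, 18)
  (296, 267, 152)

(111,155,311): 111+155 ≤ 311, not a triangle
(116,239,141): 116²+141² = 33337 < 57121 = 239² → obtuse
(12,19,18): 12²+18² = 468 > 361 = 19² → acute
(296,267,152): 152²+267² = 94393 > 87616 = 296² → acute
2 of the 4 are acute.

2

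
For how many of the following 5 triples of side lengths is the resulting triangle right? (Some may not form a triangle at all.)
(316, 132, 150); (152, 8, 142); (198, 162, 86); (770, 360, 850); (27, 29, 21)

1

(316,132,150): 132+150 ≤ 316, not a triangle
(152,8,142): 8+142 ≤ 152, not a triangle
(198,162,86): 86²+162² = 33640 < 39204 = 198² → obtuse
(770,360,850): 360²+770² = 722500 = 850² → right
(27,29,21): 21²+27² = 1170 > 841 = 29² → acute
1 of the 5 is right.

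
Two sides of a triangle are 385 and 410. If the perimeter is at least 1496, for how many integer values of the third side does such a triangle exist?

Triangle inequality: 25 < x < 795. Perimeter ≥ 1496 gives x ≥ 1496 − 385 − 410 = 701.
So 701 ≤ x < 795; integers 701 through 794: 94 values.

94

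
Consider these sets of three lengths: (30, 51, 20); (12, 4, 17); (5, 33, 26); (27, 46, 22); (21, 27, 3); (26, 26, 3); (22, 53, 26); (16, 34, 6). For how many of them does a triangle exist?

2

(20,30,51): 20+30 ≤ 51 → not valid
(4,12,17): 4+12 ≤ 17 → not valid
(5,26,33): 5+26 ≤ 33 → not valid
(22,27,46): 22+27 > 46 → valid
(3,21,27): 3+21 ≤ 27 → not valid
(3,26,26): 3+26 > 26 → valid
(22,26,53): 22+26 ≤ 53 → not valid
(6,16,34): 6+16 ≤ 34 → not valid
2 of the 8 triples form a triangle.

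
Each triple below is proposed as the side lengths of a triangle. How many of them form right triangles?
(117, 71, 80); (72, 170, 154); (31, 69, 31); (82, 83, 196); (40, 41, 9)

(117,71,80): 71²+80² = 11441 < 13689 = 117² → obtuse
(72,170,154): 72²+154² = 28900 = 170² → right
(31,69,31): 31+31 ≤ 69, not a triangle
(82,83,196): 82+83 ≤ 196, not a triangle
(40,41,9): 9²+40² = 1681 = 41² → right
2 of the 5 are right.

2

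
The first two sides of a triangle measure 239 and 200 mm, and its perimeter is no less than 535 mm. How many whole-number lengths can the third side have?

343

Triangle inequality: 39 < x < 439. Perimeter ≥ 535 gives x ≥ 535 − 239 − 200 = 96.
So 96 ≤ x < 439; integers 96 through 438: 343 values.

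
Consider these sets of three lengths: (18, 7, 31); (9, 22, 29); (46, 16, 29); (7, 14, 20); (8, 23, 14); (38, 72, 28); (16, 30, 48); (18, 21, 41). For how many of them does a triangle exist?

(7,18,31): 7+18 ≤ 31 → not valid
(9,22,29): 9+22 > 29 → valid
(16,29,46): 16+29 ≤ 46 → not valid
(7,14,20): 7+14 > 20 → valid
(8,14,23): 8+14 ≤ 23 → not valid
(28,38,72): 28+38 ≤ 72 → not valid
(16,30,48): 16+30 ≤ 48 → not valid
(18,21,41): 18+21 ≤ 41 → not valid
2 of the 8 triples form a triangle.

2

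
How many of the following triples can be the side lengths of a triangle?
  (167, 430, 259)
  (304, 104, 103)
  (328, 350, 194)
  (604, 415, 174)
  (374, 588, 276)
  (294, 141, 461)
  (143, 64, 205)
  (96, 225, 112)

(167,259,430): 167+259 ≤ 430 → not valid
(103,104,304): 103+104 ≤ 304 → not valid
(194,328,350): 194+328 > 350 → valid
(174,415,604): 174+415 ≤ 604 → not valid
(276,374,588): 276+374 > 588 → valid
(141,294,461): 141+294 ≤ 461 → not valid
(64,143,205): 64+143 > 205 → valid
(96,112,225): 96+112 ≤ 225 → not valid
3 of the 8 triples form a triangle.

3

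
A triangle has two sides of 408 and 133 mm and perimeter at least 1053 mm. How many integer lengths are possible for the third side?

Triangle inequality: 275 < x < 541. Perimeter ≥ 1053 gives x ≥ 1053 − 408 − 133 = 512.
So 512 ≤ x < 541; integers 512 through 540: 29 values.

29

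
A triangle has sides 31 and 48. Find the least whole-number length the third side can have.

18

The third side must be strictly greater than |31 − 48| = 17.
The smallest integer above 17 is 18.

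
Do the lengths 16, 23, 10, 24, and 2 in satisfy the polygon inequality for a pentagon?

A pentagon exists iff every side is shorter than the sum of the others — equivalently, the longest side is less than the sum of the rest.
Longest side 24 < 51 (sum of the remaining 4), so yes.

Yes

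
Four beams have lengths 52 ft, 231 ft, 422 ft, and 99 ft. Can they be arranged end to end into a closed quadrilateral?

For a quadrilateral, each side must be shorter than the sum of the others.
Here the longest side is 422, but the remaining 3 sides sum to only 382.

No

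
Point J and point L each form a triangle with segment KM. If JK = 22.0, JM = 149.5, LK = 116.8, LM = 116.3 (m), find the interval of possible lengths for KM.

From triangle JKM: |22.0 − 149.5| < KM < 22.0 + 149.5, i.e. 127.5 < KM < 171.5.
From triangle LKM: 0.5 < KM < 233.1.
Both must hold, so KM lies in the intersection.

127.5 < KM < 171.5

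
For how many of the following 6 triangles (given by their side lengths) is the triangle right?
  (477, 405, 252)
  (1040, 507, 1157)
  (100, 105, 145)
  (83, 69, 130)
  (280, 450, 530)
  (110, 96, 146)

(477,405,252): 252²+405² = 227529 = 477² → right
(1040,507,1157): 507²+1040² = 1338649 = 1157² → right
(100,105,145): 100²+105² = 21025 = 145² → right
(83,69,130): 69²+83² = 11650 < 16900 = 130² → obtuse
(280,450,530): 280²+450² = 280900 = 530² → right
(110,96,146): 96²+110² = 21316 = 146² → right
5 of the 6 are right.

5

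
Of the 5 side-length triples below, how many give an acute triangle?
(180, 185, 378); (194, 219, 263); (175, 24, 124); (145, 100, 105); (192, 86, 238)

1

(180,185,378): 180+185 ≤ 378, not a triangle
(194,219,263): 194²+219² = 85597 > 69169 = 263² → acute
(175,24,124): 24+124 ≤ 175, not a triangle
(145,100,105): 100²+105² = 21025 = 145² → right
(192,86,238): 86²+192² = 44260 < 56644 = 238² → obtuse
1 of the 5 is acute.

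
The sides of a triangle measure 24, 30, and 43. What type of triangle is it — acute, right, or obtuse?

obtuse

Compare the square of the longest side to the sum of squares of the other two: 24² + 30² = 1476 < 1849 = 43².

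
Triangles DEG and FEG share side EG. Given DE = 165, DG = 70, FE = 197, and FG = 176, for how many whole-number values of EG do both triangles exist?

139

From triangle DEG: 95 < EG < 235.
From triangle FEG: 21 < EG < 373.
Intersection: 95 < EG < 235, so integers 96 through 234: 139 values.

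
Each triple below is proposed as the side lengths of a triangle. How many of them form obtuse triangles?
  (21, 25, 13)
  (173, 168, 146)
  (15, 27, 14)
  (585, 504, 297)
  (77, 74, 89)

(21,25,13): 13²+21² = 610 < 625 = 25² → obtuse
(173,168,146): 146²+168² = 49540 > 29929 = 173² → acute
(15,27,14): 14²+15² = 421 < 729 = 27² → obtuse
(585,504,297): 297²+504² = 342225 = 585² → right
(77,74,89): 74²+77² = 11405 > 7921 = 89² → acute
2 of the 5 are obtuse.

2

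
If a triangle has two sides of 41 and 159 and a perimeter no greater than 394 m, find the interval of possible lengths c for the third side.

Triangle inequality alone gives 118 < c < 200.
The perimeter condition gives c ≤ 394 − 41 − 159 = 194.
Intersecting the two: 118 < c ≤ 194.

118 < c ≤ 194 m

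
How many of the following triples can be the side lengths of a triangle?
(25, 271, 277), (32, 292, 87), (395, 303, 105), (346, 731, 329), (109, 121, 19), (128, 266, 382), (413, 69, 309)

(25,271,277): 25+271 > 277 → valid
(32,87,292): 32+87 ≤ 292 → not valid
(105,303,395): 105+303 > 395 → valid
(329,346,731): 329+346 ≤ 731 → not valid
(19,109,121): 19+109 > 121 → valid
(128,266,382): 128+266 > 382 → valid
(69,309,413): 69+309 ≤ 413 → not valid
4 of the 7 triples form a triangle.

4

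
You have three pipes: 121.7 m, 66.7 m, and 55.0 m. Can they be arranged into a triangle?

The two shorter sides sum to 121.7, exactly equal to the longest side 121.7.
That gives only a degenerate (flat) triangle — the inequality must be strict.

No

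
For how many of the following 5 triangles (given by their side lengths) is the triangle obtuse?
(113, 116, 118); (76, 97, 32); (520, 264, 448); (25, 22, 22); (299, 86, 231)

(113,116,118): 113²+116² = 26225 > 13924 = 118² → acute
(76,97,32): 32²+76² = 6800 < 9409 = 97² → obtuse
(520,264,448): 264²+448² = 270400 = 520² → right
(25,22,22): 22²+22² = 968 > 625 = 25² → acute
(299,86,231): 86²+231² = 60757 < 89401 = 299² → obtuse
2 of the 5 are obtuse.

2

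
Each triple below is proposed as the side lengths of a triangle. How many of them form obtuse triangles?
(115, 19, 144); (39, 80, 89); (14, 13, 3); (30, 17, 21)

(115,19,144): 19+115 ≤ 144, not a triangle
(39,80,89): 39²+80² = 7921 = 89² → right
(14,13,3): 3²+13² = 178 < 196 = 14² → obtuse
(30,17,21): 17²+21² = 730 < 900 = 30² → obtuse
2 of the 4 are obtuse.

2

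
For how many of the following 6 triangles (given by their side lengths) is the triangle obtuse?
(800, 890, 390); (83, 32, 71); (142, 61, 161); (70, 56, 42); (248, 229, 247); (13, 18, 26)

3

(800,890,390): 390²+800² = 792100 = 890² → right
(83,32,71): 32²+71² = 6065 < 6889 = 83² → obtuse
(142,61,161): 61²+142² = 23885 < 25921 = 161² → obtuse
(70,56,42): 42²+56² = 4900 = 70² → right
(248,229,247): 229²+247² = 113450 > 61504 = 248² → acute
(13,18,26): 13²+18² = 493 < 676 = 26² → obtuse
3 of the 6 are obtuse.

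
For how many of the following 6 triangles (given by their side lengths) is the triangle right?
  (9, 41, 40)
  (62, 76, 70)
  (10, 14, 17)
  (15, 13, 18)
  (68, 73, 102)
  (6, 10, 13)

(9,41,40): 9²+40² = 1681 = 41² → right
(62,76,70): 62²+70² = 8744 > 5776 = 76² → acute
(10,14,17): 10²+14² = 296 > 289 = 17² → acute
(15,13,18): 13²+15² = 394 > 324 = 18² → acute
(68,73,102): 68²+73² = 9953 < 10404 = 102² → obtuse
(6,10,13): 6²+10² = 136 < 169 = 13² → obtuse
1 of the 6 is right.

1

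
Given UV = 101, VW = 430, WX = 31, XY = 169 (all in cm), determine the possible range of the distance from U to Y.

The maximum is all hops collinear in one direction: 101 + 430 + 31 + 169 = 731.
The longest hop is 430; the others sum to 301. Folding the others back against it leaves at least 430 − 301 = 129.

129 ≤ UY ≤ 731 cm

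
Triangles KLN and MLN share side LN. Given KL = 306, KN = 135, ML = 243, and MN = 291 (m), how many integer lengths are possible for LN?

From triangle KLN: 171 < LN < 441.
From triangle MLN: 48 < LN < 534.
Intersection: 171 < LN < 441, so integers 172 through 440: 269 values.

269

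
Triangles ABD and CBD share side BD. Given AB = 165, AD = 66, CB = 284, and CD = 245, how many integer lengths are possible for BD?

131

From triangle ABD: 99 < BD < 231.
From triangle CBD: 39 < BD < 529.
Intersection: 99 < BD < 231, so integers 100 through 230: 131 values.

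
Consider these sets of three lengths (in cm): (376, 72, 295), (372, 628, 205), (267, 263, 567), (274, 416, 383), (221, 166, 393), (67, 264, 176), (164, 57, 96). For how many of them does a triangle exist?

1

(72,295,376): 72+295 ≤ 376 → not valid
(205,372,628): 205+372 ≤ 628 → not valid
(263,267,567): 263+267 ≤ 567 → not valid
(274,383,416): 274+383 > 416 → valid
(166,221,393): 166+221 ≤ 393 → not valid
(67,176,264): 67+176 ≤ 264 → not valid
(57,96,164): 57+96 ≤ 164 → not valid
1 of the 7 triples forms a triangle.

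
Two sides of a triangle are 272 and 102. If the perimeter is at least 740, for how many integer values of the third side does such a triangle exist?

Triangle inequality: 170 < x < 374. Perimeter ≥ 740 gives x ≥ 740 − 272 − 102 = 366.
So 366 ≤ x < 374; integers 366 through 373: 8 values.

8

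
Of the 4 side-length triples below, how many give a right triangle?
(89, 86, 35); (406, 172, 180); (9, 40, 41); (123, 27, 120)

(89,86,35): 35²+86² = 8621 > 7921 = 89² → acute
(406,172,180): 172+180 ≤ 406, not a triangle
(9,40,41): 9²+40² = 1681 = 41² → right
(123,27,120): 27²+120² = 15129 = 123² → right
2 of the 4 are right.

2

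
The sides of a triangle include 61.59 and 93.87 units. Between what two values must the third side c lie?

By the triangle inequality, c must be less than 61.59 + 93.87 = 155.46 and greater than |61.59 − 93.87| = 32.28.

32.28 < c < 155.46 (units)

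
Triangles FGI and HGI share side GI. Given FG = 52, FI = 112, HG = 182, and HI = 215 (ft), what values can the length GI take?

60 < GI < 164

From triangle FGI: |52 − 112| < GI < 52 + 112, i.e. 60 < GI < 164.
From triangle HGI: 33 < GI < 397.
Both must hold, so GI lies in the intersection.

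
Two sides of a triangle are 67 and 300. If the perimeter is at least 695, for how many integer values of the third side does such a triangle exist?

Triangle inequality: 233 < x < 367. Perimeter ≥ 695 gives x ≥ 695 − 67 − 300 = 328.
So 328 ≤ x < 367; integers 328 through 366: 39 values.

39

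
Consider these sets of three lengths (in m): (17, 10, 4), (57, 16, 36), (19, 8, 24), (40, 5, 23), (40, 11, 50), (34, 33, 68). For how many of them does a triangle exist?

(4,10,17): 4+10 ≤ 17 → not valid
(16,36,57): 16+36 ≤ 57 → not valid
(8,19,24): 8+19 > 24 → valid
(5,23,40): 5+23 ≤ 40 → not valid
(11,40,50): 11+40 > 50 → valid
(33,34,68): 33+34 ≤ 68 → not valid
2 of the 6 triples form a triangle.

2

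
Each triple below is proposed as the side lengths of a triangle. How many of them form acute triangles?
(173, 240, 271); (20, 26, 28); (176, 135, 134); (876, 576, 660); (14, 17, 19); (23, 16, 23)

5

(173,240,271): 173²+240² = 87529 > 73441 = 271² → acute
(20,26,28): 20²+26² = 1076 > 784 = 28² → acute
(176,135,134): 134²+135² = 36181 > 30976 = 176² → acute
(876,576,660): 576²+660² = 767376 = 876² → right
(14,17,19): 14²+17² = 485 > 361 = 19² → acute
(23,16,23): 16²+23² = 785 > 529 = 23² → acute
5 of the 6 are acute.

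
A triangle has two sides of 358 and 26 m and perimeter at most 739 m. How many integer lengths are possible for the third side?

23

Triangle inequality: 332 < x < 384. Perimeter ≤ 739 gives x ≤ 739 − 358 − 26 = 355.
So 332 < x ≤ 355; integers 333 through 355: 23 values.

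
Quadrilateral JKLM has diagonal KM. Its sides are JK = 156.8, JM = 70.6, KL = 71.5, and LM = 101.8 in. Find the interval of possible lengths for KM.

86.2 < KM < 173.3

From triangle JKM: |156.8 − 70.6| < KM < 156.8 + 70.6, i.e. 86.2 < KM < 227.4.
From triangle LKM: 30.3 < KM < 173.3.
Both must hold, so KM lies in the intersection.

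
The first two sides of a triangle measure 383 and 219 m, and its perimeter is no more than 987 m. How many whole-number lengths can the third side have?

221

Triangle inequality: 164 < x < 602. Perimeter ≤ 987 gives x ≤ 987 − 383 − 219 = 385.
So 164 < x ≤ 385; integers 165 through 385: 221 values.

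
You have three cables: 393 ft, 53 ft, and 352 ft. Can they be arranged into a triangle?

The longest side is 393, and the other two sum to 405.
Since 405 > 393, the triangle inequality holds.

Yes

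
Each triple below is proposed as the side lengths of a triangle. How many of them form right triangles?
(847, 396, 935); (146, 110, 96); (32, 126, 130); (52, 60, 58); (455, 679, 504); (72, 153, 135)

(847,396,935): 396²+847² = 874225 = 935² → right
(146,110,96): 96²+110² = 21316 = 146² → right
(32,126,130): 32²+126² = 16900 = 130² → right
(52,60,58): 52²+58² = 6068 > 3600 = 60² → acute
(455,679,504): 455²+504² = 461041 = 679² → right
(72,153,135): 72²+135² = 23409 = 153² → right
5 of the 6 are right.

5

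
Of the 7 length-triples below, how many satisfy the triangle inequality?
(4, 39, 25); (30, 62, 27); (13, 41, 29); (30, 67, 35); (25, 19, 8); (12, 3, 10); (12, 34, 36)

(4,25,39): 4+25 ≤ 39 → not valid
(27,30,62): 27+30 ≤ 62 → not valid
(13,29,41): 13+29 > 41 → valid
(30,35,67): 30+35 ≤ 67 → not valid
(8,19,25): 8+19 > 25 → valid
(3,10,12): 3+10 > 12 → valid
(12,34,36): 12+34 > 36 → valid
4 of the 7 triples form a triangle.

4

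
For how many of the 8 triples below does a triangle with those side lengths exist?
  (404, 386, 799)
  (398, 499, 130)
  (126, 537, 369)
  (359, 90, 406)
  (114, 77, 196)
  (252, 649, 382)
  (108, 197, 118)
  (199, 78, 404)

3

(386,404,799): 386+404 ≤ 799 → not valid
(130,398,499): 130+398 > 499 → valid
(126,369,537): 126+369 ≤ 537 → not valid
(90,359,406): 90+359 > 406 → valid
(77,114,196): 77+114 ≤ 196 → not valid
(252,382,649): 252+382 ≤ 649 → not valid
(108,118,197): 108+118 > 197 → valid
(78,199,404): 78+199 ≤ 404 → not valid
3 of the 8 triples form a triangle.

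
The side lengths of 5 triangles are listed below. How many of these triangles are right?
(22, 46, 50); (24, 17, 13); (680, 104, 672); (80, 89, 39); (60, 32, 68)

3

(22,46,50): 22²+46² = 2600 > 2500 = 50² → acute
(24,17,13): 13²+17² = 458 < 576 = 24² → obtuse
(680,104,672): 104²+672² = 462400 = 680² → right
(80,89,39): 39²+80² = 7921 = 89² → right
(60,32,68): 32²+60² = 4624 = 68² → right
3 of the 5 are right.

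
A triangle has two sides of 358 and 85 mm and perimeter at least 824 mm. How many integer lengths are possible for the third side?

62

Triangle inequality: 273 < x < 443. Perimeter ≥ 824 gives x ≥ 824 − 358 − 85 = 381.
So 381 ≤ x < 443; integers 381 through 442: 62 values.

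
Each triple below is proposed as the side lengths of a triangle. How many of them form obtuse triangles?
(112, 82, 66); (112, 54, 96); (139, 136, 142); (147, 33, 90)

2

(112,82,66): 66²+82² = 11080 < 12544 = 112² → obtuse
(112,54,96): 54²+96² = 12132 < 12544 = 112² → obtuse
(139,136,142): 136²+139² = 37817 > 20164 = 142² → acute
(147,33,90): 33+90 ≤ 147, not a triangle
2 of the 4 are obtuse.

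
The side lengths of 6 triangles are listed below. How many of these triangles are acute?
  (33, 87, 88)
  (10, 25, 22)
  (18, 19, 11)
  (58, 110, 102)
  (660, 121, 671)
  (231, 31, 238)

3

(33,87,88): 33²+87² = 8658 > 7744 = 88² → acute
(10,25,22): 10²+22² = 584 < 625 = 25² → obtuse
(18,19,11): 11²+18² = 445 > 361 = 19² → acute
(58,110,102): 58²+102² = 13768 > 12100 = 110² → acute
(660,121,671): 121²+660² = 450241 = 671² → right
(231,31,238): 31²+231² = 54322 < 56644 = 238² → obtuse
3 of the 6 are acute.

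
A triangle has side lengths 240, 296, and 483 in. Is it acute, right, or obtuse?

obtuse

Compare the square of the longest side to the sum of squares of the other two: 240² + 296² = 145216 < 233289 = 483².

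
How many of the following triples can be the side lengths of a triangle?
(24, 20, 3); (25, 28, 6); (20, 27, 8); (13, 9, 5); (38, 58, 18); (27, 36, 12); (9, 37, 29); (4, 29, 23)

5

(3,20,24): 3+20 ≤ 24 → not valid
(6,25,28): 6+25 > 28 → valid
(8,20,27): 8+20 > 27 → valid
(5,9,13): 5+9 > 13 → valid
(18,38,58): 18+38 ≤ 58 → not valid
(12,27,36): 12+27 > 36 → valid
(9,29,37): 9+29 > 37 → valid
(4,23,29): 4+23 ≤ 29 → not valid
5 of the 8 triples form a triangle.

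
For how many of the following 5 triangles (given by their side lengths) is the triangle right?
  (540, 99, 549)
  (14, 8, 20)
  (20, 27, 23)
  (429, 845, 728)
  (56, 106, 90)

(540,99,549): 99²+540² = 301401 = 549² → right
(14,8,20): 8²+14² = 260 < 400 = 20² → obtuse
(20,27,23): 20²+23² = 929 > 729 = 27² → acute
(429,845,728): 429²+728² = 714025 = 845² → right
(56,106,90): 56²+90² = 11236 = 106² → right
3 of the 5 are right.

3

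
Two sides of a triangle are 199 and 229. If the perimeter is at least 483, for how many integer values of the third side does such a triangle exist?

373

Triangle inequality: 30 < x < 428. Perimeter ≥ 483 gives x ≥ 483 − 199 − 229 = 55.
So 55 ≤ x < 428; integers 55 through 427: 373 values.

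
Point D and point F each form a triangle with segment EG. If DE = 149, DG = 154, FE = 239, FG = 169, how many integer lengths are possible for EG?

From triangle DEG: 5 < EG < 303.
From triangle FEG: 70 < EG < 408.
Intersection: 70 < EG < 303, so integers 71 through 302: 232 values.

232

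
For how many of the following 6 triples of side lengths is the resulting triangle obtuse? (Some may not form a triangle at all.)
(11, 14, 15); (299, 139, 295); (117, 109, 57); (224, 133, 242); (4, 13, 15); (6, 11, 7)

2

(11,14,15): 11²+14² = 317 > 225 = 15² → acute
(299,139,295): 139²+295² = 106346 > 89401 = 299² → acute
(117,109,57): 57²+109² = 15130 > 13689 = 117² → acute
(224,133,242): 133²+224² = 67865 > 58564 = 242² → acute
(4,13,15): 4²+13² = 185 < 225 = 15² → obtuse
(6,11,7): 6²+7² = 85 < 121 = 11² → obtuse
2 of the 6 are obtuse.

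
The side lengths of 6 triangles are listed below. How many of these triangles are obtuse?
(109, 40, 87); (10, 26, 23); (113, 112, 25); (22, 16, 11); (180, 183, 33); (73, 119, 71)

(109,40,87): 40²+87² = 9169 < 11881 = 109² → obtuse
(10,26,23): 10²+23² = 629 < 676 = 26² → obtuse
(113,112,25): 25²+112² = 13169 > 12769 = 113² → acute
(22,16,11): 11²+16² = 377 < 484 = 22² → obtuse
(180,183,33): 33²+180² = 33489 = 183² → right
(73,119,71): 71²+73² = 10370 < 14161 = 119² → obtuse
4 of the 6 are obtuse.

4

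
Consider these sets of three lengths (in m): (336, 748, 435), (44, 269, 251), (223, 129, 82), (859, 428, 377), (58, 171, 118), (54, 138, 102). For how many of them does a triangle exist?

4

(336,435,748): 336+435 > 748 → valid
(44,251,269): 44+251 > 269 → valid
(82,129,223): 82+129 ≤ 223 → not valid
(377,428,859): 377+428 ≤ 859 → not valid
(58,118,171): 58+118 > 171 → valid
(54,102,138): 54+102 > 138 → valid
4 of the 6 triples form a triangle.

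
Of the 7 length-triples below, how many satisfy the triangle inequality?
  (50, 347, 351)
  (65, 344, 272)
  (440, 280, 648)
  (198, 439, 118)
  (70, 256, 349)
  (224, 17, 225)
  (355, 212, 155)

(50,347,351): 50+347 > 351 → valid
(65,272,344): 65+272 ≤ 344 → not valid
(280,440,648): 280+440 > 648 → valid
(118,198,439): 118+198 ≤ 439 → not valid
(70,256,349): 70+256 ≤ 349 → not valid
(17,224,225): 17+224 > 225 → valid
(155,212,355): 155+212 > 355 → valid
4 of the 7 triples form a triangle.

4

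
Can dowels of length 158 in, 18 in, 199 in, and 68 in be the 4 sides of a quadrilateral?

A quadrilateral exists iff every side is shorter than the sum of the others — equivalently, the longest side is less than the sum of the rest.
Longest side 199 < 244 (sum of the remaining 3), so yes.

Yes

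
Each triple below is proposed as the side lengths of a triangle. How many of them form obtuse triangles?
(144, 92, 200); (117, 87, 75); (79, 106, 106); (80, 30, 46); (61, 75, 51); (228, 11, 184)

2

(144,92,200): 92²+144² = 29200 < 40000 = 200² → obtuse
(117,87,75): 75²+87² = 13194 < 13689 = 117² → obtuse
(79,106,106): 79²+106² = 17477 > 11236 = 106² → acute
(80,30,46): 30+46 ≤ 80, not a triangle
(61,75,51): 51²+61² = 6322 > 5625 = 75² → acute
(228,11,184): 11+184 ≤ 228, not a triangle
2 of the 6 are obtuse.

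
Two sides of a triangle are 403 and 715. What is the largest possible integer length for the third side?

1117

The third side must be strictly less than 403 + 715 = 1118.
The largest integer below 1118 is 1117.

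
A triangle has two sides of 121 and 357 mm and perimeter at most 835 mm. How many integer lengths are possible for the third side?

Triangle inequality: 236 < x < 478. Perimeter ≤ 835 gives x ≤ 835 − 121 − 357 = 357.
So 236 < x ≤ 357; integers 237 through 357: 121 values.

121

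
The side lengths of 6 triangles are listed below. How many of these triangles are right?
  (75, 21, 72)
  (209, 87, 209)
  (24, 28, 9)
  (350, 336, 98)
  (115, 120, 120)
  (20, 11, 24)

(75,21,72): 21²+72² = 5625 = 75² → right
(209,87,209): 87²+209² = 51250 > 43681 = 209² → acute
(24,28,9): 9²+24² = 657 < 784 = 28² → obtuse
(350,336,98): 98²+336² = 122500 = 350² → right
(115,120,120): 115²+120² = 27625 > 14400 = 120² → acute
(20,11,24): 11²+20² = 521 < 576 = 24² → obtuse
2 of the 6 are right.

2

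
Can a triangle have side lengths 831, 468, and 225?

The longest side is 831, but the other two sum to only 693.
693 < 831, so the triangle inequality fails.

No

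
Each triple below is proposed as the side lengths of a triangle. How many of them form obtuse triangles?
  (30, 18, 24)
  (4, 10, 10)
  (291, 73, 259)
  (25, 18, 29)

(30,18,24): 18²+24² = 900 = 30² → right
(4,10,10): 4²+10² = 116 > 100 = 10² → acute
(291,73,259): 73²+259² = 72410 < 84681 = 291² → obtuse
(25,18,29): 18²+25² = 949 > 841 = 29² → acute
1 of the 4 is obtuse.

1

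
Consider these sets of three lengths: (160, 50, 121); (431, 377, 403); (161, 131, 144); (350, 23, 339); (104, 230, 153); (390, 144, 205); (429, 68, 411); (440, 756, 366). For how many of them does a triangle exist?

(50,121,160): 50+121 > 160 → valid
(377,403,431): 377+403 > 431 → valid
(131,144,161): 131+144 > 161 → valid
(23,339,350): 23+339 > 350 → valid
(104,153,230): 104+153 > 230 → valid
(144,205,390): 144+205 ≤ 390 → not valid
(68,411,429): 68+411 > 429 → valid
(366,440,756): 366+440 > 756 → valid
7 of the 8 triples form a triangle.

7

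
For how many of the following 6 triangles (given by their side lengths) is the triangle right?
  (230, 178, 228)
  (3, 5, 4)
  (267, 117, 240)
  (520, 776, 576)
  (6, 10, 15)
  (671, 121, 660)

4

(230,178,228): 178²+228² = 83668 > 52900 = 230² → acute
(3,5,4): 3²+4² = 25 = 5² → right
(267,117,240): 117²+240² = 71289 = 267² → right
(520,776,576): 520²+576² = 602176 = 776² → right
(6,10,15): 6²+10² = 136 < 225 = 15² → obtuse
(671,121,660): 121²+660² = 450241 = 671² → right
4 of the 6 are right.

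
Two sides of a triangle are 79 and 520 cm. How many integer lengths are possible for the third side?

The third side lies in the open interval (441, 599).
Integers from 442 to 598 inclusive: 598 − 442 + 1 = 157.

157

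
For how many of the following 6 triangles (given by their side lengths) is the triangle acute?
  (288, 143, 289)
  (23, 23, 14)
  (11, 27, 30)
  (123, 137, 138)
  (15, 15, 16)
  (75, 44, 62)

5

(288,143,289): 143²+288² = 103393 > 83521 = 289² → acute
(23,23,14): 14²+23² = 725 > 529 = 23² → acute
(11,27,30): 11²+27² = 850 < 900 = 30² → obtuse
(123,137,138): 123²+137² = 33898 > 19044 = 138² → acute
(15,15,16): 15²+15² = 450 > 256 = 16² → acute
(75,44,62): 44²+62² = 5780 > 5625 = 75² → acute
5 of the 6 are acute.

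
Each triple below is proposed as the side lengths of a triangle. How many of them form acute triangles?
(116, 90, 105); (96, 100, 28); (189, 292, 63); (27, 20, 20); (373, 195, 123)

2

(116,90,105): 90²+105² = 19125 > 13456 = 116² → acute
(96,100,28): 28²+96² = 10000 = 100² → right
(189,292,63): 63+189 ≤ 292, not a triangle
(27,20,20): 20²+20² = 800 > 729 = 27² → acute
(373,195,123): 123+195 ≤ 373, not a triangle
2 of the 5 are acute.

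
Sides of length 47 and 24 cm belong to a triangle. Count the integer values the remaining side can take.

The third side lies in the open interval (23, 71).
Integers from 24 to 70 inclusive: 70 − 24 + 1 = 47.

47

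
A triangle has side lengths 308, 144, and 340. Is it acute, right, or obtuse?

right

Compare the square of the longest side to the sum of squares of the other two: 144² + 308² = 115600 = 340².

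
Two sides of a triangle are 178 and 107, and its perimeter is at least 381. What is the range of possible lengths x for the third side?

96 ≤ x < 285

Triangle inequality alone gives 71 < x < 285.
The perimeter condition gives x ≥ 381 − 178 − 107 = 96.
Intersecting the two: 96 ≤ x < 285.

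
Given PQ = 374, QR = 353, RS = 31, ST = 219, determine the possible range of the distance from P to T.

The maximum is all hops collinear in one direction: 374 + 353 + 31 + 219 = 977.
The longest hop is 374; the others sum to 603. Since 374 ≤ 603, the path can fold back on itself completely, so the minimum distance is 0.

0 ≤ PT ≤ 977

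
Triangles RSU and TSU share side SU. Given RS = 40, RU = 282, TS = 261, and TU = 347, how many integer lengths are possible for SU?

79

From triangle RSU: 242 < SU < 322.
From triangle TSU: 86 < SU < 608.
Intersection: 242 < SU < 322, so integers 243 through 321: 79 values.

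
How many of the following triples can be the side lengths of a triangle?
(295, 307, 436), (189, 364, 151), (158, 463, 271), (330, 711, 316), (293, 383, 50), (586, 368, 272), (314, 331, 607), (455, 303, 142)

(295,307,436): 295+307 > 436 → valid
(151,189,364): 151+189 ≤ 364 → not valid
(158,271,463): 158+271 ≤ 463 → not valid
(316,330,711): 316+330 ≤ 711 → not valid
(50,293,383): 50+293 ≤ 383 → not valid
(272,368,586): 272+368 > 586 → valid
(314,331,607): 314+331 > 607 → valid
(142,303,455): 142+303 ≤ 455 → not valid
3 of the 8 triples form a triangle.

3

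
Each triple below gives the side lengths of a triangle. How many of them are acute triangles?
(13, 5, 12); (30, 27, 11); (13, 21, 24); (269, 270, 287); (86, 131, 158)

(13,5,12): 5²+12² = 169 = 13² → right
(30,27,11): 11²+27² = 850 < 900 = 30² → obtuse
(13,21,24): 13²+21² = 610 > 576 = 24² → acute
(269,270,287): 269²+270² = 145261 > 82369 = 287² → acute
(86,131,158): 86²+131² = 24557 < 24964 = 158² → obtuse
2 of the 5 are acute.

2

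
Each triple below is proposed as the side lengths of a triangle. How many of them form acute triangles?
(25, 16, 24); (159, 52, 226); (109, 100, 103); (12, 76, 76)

(25,16,24): 16²+24² = 832 > 625 = 25² → acute
(159,52,226): 52+159 ≤ 226, not a triangle
(109,100,103): 100²+103² = 20609 > 11881 = 109² → acute
(12,76,76): 12²+76² = 5920 > 5776 = 76² → acute
3 of the 4 are acute.

3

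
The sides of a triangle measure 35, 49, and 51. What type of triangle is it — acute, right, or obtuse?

acute

Compare the square of the longest side to the sum of squares of the other two: 35² + 49² = 3626 > 2601 = 51².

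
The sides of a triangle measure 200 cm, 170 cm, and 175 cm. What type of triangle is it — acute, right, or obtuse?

acute

Compare the square of the longest side to the sum of squares of the other two: 170² + 175² = 59525 > 40000 = 200².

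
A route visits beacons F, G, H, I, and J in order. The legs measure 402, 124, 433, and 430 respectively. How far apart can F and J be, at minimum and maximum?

The maximum is all hops collinear in one direction: 402 + 124 + 433 + 430 = 1389.
The longest hop is 433; the others sum to 956. Since 433 ≤ 956, the path can fold back on itself completely, so the minimum distance is 0.

0 ≤ FJ ≤ 1389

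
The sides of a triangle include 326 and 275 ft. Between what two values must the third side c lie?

By the triangle inequality, c must be less than 326 + 275 = 601 and greater than |326 − 275| = 51.

51 < c < 601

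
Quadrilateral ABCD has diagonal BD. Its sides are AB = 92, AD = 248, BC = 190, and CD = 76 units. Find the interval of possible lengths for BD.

156 < BD < 266

From triangle ABD: |92 − 248| < BD < 92 + 248, i.e. 156 < BD < 340.
From triangle CBD: 114 < BD < 266.
Both must hold, so BD lies in the intersection.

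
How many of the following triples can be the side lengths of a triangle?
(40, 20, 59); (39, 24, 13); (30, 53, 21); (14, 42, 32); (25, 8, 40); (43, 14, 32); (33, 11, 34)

(20,40,59): 20+40 > 59 → valid
(13,24,39): 13+24 ≤ 39 → not valid
(21,30,53): 21+30 ≤ 53 → not valid
(14,32,42): 14+32 > 42 → valid
(8,25,40): 8+25 ≤ 40 → not valid
(14,32,43): 14+32 > 43 → valid
(11,33,34): 11+33 > 34 → valid
4 of the 7 triples form a triangle.

4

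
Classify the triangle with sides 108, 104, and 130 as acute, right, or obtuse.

acute

Compare the square of the longest side to the sum of squares of the other two: 104² + 108² = 22480 > 16900 = 130².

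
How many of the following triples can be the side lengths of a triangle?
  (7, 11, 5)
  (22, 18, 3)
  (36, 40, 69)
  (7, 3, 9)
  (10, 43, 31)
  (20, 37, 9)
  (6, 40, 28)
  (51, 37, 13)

3

(5,7,11): 5+7 > 11 → valid
(3,18,22): 3+18 ≤ 22 → not valid
(36,40,69): 36+40 > 69 → valid
(3,7,9): 3+7 > 9 → valid
(10,31,43): 10+31 ≤ 43 → not valid
(9,20,37): 9+20 ≤ 37 → not valid
(6,28,40): 6+28 ≤ 40 → not valid
(13,37,51): 13+37 ≤ 51 → not valid
3 of the 8 triples form a triangle.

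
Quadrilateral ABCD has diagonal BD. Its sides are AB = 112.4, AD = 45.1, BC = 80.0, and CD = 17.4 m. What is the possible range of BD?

From triangle ABD: |112.4 − 45.1| < BD < 112.4 + 45.1, i.e. 67.3 < BD < 157.5.
From triangle CBD: 62.6 < BD < 97.4.
Both must hold, so BD lies in the intersection.

67.3 < BD < 97.4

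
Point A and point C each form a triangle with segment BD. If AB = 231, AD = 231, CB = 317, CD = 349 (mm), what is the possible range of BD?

32 < BD < 462

From triangle ABD: |231 − 231| < BD < 231 + 231, i.e. 0 < BD < 462.
From triangle CBD: 32 < BD < 666.
Both must hold, so BD lies in the intersection.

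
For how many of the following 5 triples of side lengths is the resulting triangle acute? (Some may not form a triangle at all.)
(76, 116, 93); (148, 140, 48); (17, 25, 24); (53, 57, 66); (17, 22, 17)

4

(76,116,93): 76²+93² = 14425 > 13456 = 116² → acute
(148,140,48): 48²+140² = 21904 = 148² → right
(17,25,24): 17²+24² = 865 > 625 = 25² → acute
(53,57,66): 53²+57² = 6058 > 4356 = 66² → acute
(17,22,17): 17²+17² = 578 > 484 = 22² → acute
4 of the 5 are acute.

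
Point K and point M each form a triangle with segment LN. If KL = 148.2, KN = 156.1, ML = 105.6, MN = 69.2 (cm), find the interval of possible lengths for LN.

From triangle KLN: |148.2 − 156.1| < LN < 148.2 + 156.1, i.e. 7.9 < LN < 304.3.
From triangle MLN: 36.4 < LN < 174.8.
Both must hold, so LN lies in the intersection.

36.4 < LN < 174.8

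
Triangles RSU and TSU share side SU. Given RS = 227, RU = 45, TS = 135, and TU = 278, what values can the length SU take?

182 < SU < 272

From triangle RSU: |227 − 45| < SU < 227 + 45, i.e. 182 < SU < 272.
From triangle TSU: 143 < SU < 413.
Both must hold, so SU lies in the intersection.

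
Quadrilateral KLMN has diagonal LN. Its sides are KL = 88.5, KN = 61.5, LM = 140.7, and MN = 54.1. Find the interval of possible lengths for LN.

86.6 < LN < 150.0

From triangle KLN: |88.5 − 61.5| < LN < 88.5 + 61.5, i.e. 27.0 < LN < 150.0.
From triangle MLN: 86.6 < LN < 194.8.
Both must hold, so LN lies in the intersection.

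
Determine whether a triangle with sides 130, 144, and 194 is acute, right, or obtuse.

right

Compare the square of the longest side to the sum of squares of the other two: 130² + 144² = 37636 = 194².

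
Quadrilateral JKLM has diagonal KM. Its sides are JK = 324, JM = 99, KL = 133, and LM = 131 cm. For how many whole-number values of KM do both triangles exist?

38

From triangle JKM: 225 < KM < 423.
From triangle LKM: 2 < KM < 264.
Intersection: 225 < KM < 264, so integers 226 through 263: 38 values.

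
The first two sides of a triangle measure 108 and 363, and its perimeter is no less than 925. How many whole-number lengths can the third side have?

17

Triangle inequality: 255 < x < 471. Perimeter ≥ 925 gives x ≥ 925 − 108 − 363 = 454.
So 454 ≤ x < 471; integers 454 through 470: 17 values.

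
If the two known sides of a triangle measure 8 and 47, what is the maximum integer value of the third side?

54

The third side must be strictly less than 8 + 47 = 55.
The largest integer below 55 is 54.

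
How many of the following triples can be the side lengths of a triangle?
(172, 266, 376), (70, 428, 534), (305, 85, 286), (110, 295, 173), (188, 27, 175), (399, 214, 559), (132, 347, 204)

4

(172,266,376): 172+266 > 376 → valid
(70,428,534): 70+428 ≤ 534 → not valid
(85,286,305): 85+286 > 305 → valid
(110,173,295): 110+173 ≤ 295 → not valid
(27,175,188): 27+175 > 188 → valid
(214,399,559): 214+399 > 559 → valid
(132,204,347): 132+204 ≤ 347 → not valid
4 of the 7 triples form a triangle.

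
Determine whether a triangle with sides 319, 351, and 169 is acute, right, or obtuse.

Compare the square of the longest side to the sum of squares of the other two: 169² + 319² = 130322 > 123201 = 351².

acute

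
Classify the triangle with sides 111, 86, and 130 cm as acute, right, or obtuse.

acute

Compare the square of the longest side to the sum of squares of the other two: 86² + 111² = 19717 > 16900 = 130².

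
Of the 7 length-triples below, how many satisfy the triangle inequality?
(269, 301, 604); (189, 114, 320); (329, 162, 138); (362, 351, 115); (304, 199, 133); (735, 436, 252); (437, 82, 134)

2

(269,301,604): 269+301 ≤ 604 → not valid
(114,189,320): 114+189 ≤ 320 → not valid
(138,162,329): 138+162 ≤ 329 → not valid
(115,351,362): 115+351 > 362 → valid
(133,199,304): 133+199 > 304 → valid
(252,436,735): 252+436 ≤ 735 → not valid
(82,134,437): 82+134 ≤ 437 → not valid
2 of the 7 triples form a triangle.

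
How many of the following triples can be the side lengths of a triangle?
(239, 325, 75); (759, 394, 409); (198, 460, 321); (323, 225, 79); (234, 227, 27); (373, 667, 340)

(75,239,325): 75+239 ≤ 325 → not valid
(394,409,759): 394+409 > 759 → valid
(198,321,460): 198+321 > 460 → valid
(79,225,323): 79+225 ≤ 323 → not valid
(27,227,234): 27+227 > 234 → valid
(340,373,667): 340+373 > 667 → valid
4 of the 6 triples form a triangle.

4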